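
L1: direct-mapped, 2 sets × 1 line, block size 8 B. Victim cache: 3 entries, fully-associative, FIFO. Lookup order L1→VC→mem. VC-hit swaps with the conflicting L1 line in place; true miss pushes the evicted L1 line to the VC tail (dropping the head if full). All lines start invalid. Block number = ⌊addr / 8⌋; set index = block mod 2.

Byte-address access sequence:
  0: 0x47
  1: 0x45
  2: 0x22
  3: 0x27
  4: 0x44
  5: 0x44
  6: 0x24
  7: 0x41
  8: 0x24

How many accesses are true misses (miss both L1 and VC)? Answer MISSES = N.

MISSES = 2

0: 0x47 (blk 8, set 0) → MISS  vc=[]
1: 0x45 (blk 8, set 0) → L1-HIT  vc=[]
2: 0x22 (blk 4, set 0) → MISS  vc=[8]
3: 0x27 (blk 4, set 0) → L1-HIT  vc=[8]
4: 0x44 (blk 8, set 0) → VC-HIT  vc=[4]
5: 0x44 (blk 8, set 0) → L1-HIT  vc=[4]
6: 0x24 (blk 4, set 0) → VC-HIT  vc=[8]
7: 0x41 (blk 8, set 0) → VC-HIT  vc=[4]
8: 0x24 (blk 4, set 0) → VC-HIT  vc=[8]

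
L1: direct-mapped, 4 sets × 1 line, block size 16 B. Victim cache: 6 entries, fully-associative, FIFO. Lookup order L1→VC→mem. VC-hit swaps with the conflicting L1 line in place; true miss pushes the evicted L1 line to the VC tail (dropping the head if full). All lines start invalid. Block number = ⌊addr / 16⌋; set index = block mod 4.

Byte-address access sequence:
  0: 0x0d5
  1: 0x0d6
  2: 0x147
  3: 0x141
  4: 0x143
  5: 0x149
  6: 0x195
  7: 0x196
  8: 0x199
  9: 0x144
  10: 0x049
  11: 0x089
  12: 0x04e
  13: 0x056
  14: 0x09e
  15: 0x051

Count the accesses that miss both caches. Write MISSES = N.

MISSES = 7

  [0] addr=0xd5 blk=13 s=1: MISS | VC []
  [1] addr=0xd6 blk=13 s=1: L1-HIT | VC []
  [2] addr=0x147 blk=20 s=0: MISS | VC []
  [3] addr=0x141 blk=20 s=0: L1-HIT | VC []
  [4] addr=0x143 blk=20 s=0: L1-HIT | VC []
  [5] addr=0x149 blk=20 s=0: L1-HIT | VC []
  [6] addr=0x195 blk=25 s=1: MISS | VC [13]
  [7] addr=0x196 blk=25 s=1: L1-HIT | VC [13]
  [8] addr=0x199 blk=25 s=1: L1-HIT | VC [13]
  [9] addr=0x144 blk=20 s=0: L1-HIT | VC [13]
  [10] addr=0x49 blk=4 s=0: MISS | VC [13, 20]
  [11] addr=0x89 blk=8 s=0: MISS | VC [13, 20, 4]
  [12] addr=0x4e blk=4 s=0: VC-HIT | VC [13, 20, 8]
  [13] addr=0x56 blk=5 s=1: MISS | VC [13, 20, 8, 25]
  [14] addr=0x9e blk=9 s=1: MISS | VC [13, 20, 8, 25, 5]
  [15] addr=0x51 blk=5 s=1: VC-HIT | VC [13, 20, 8, 25, 9]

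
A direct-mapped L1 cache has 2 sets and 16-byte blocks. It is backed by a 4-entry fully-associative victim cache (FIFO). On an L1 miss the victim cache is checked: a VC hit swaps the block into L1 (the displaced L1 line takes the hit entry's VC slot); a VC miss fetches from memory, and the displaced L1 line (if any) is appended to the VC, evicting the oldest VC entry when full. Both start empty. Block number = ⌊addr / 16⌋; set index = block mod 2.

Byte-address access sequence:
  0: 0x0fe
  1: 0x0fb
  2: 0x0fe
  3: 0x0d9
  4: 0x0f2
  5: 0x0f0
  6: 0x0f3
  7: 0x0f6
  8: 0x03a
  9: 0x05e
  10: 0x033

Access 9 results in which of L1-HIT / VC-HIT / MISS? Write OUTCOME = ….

OUTCOME = MISS

  [0] addr=0xfe blk=15 s=1: MISS | VC []
  [1] addr=0xfb blk=15 s=1: L1-HIT | VC []
  [2] addr=0xfe blk=15 s=1: L1-HIT | VC []
  [3] addr=0xd9 blk=13 s=1: MISS | VC [15]
  [4] addr=0xf2 blk=15 s=1: VC-HIT | VC [13]
  [5] addr=0xf0 blk=15 s=1: L1-HIT | VC [13]
  [6] addr=0xf3 blk=15 s=1: L1-HIT | VC [13]
  [7] addr=0xf6 blk=15 s=1: L1-HIT | VC [13]
  [8] addr=0x3a blk=3 s=1: MISS | VC [13, 15]
  [9] addr=0x5e blk=5 s=1: MISS | VC [13, 15, 3]
  [10] addr=0x33 blk=3 s=1: VC-HIT | VC [13, 15, 5]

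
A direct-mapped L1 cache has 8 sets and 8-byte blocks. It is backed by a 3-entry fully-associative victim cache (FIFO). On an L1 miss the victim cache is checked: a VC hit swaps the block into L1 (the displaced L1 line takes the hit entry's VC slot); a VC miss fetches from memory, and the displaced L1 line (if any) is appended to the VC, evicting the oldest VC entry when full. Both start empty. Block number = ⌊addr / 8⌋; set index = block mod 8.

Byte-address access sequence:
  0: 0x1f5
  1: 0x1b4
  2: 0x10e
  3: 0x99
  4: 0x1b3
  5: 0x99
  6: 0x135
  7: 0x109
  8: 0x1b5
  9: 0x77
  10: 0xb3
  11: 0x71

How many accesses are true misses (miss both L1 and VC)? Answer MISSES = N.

  [0] addr=0x1f5 blk=62 s=6: MISS | VC []
  [1] addr=0x1b4 blk=54 s=6: MISS | VC [62]
  [2] addr=0x10e blk=33 s=1: MISS | VC [62]
  [3] addr=0x99 blk=19 s=3: MISS | VC [62]
  [4] addr=0x1b3 blk=54 s=6: L1-HIT | VC [62]
  [5] addr=0x99 blk=19 s=3: L1-HIT | VC [62]
  [6] addr=0x135 blk=38 s=6: MISS | VC [62, 54]
  [7] addr=0x109 blk=33 s=1: L1-HIT | VC [62, 54]
  [8] addr=0x1b5 blk=54 s=6: VC-HIT | VC [62, 38]
  [9] addr=0x77 blk=14 s=6: MISS | VC [62, 38, 54]
  [10] addr=0xb3 blk=22 s=6: MISS | VC [38, 54, 14]
  [11] addr=0x71 blk=14 s=6: VC-HIT | VC [38, 54, 22]

MISSES = 7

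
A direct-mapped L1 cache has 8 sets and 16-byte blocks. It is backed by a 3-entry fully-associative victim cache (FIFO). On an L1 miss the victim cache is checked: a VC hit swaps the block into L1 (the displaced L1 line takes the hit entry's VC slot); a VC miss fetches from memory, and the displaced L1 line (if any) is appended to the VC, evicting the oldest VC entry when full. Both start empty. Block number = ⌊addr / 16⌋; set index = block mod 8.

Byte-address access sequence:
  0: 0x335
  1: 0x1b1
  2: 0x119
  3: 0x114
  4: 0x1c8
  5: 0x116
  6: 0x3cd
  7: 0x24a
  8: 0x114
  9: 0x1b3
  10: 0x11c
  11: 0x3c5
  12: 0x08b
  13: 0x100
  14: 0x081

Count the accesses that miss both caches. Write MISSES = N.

MISSES = 8

0: 0x335 (blk 51, set 3) → MISS  vc=[]
1: 0x1b1 (blk 27, set 3) → MISS  vc=[51]
2: 0x119 (blk 17, set 1) → MISS  vc=[51]
3: 0x114 (blk 17, set 1) → L1-HIT  vc=[51]
4: 0x1c8 (blk 28, set 4) → MISS  vc=[51]
5: 0x116 (blk 17, set 1) → L1-HIT  vc=[51]
6: 0x3cd (blk 60, set 4) → MISS  vc=[51, 28]
7: 0x24a (blk 36, set 4) → MISS  vc=[51, 28, 60]
8: 0x114 (blk 17, set 1) → L1-HIT  vc=[51, 28, 60]
9: 0x1b3 (blk 27, set 3) → L1-HIT  vc=[51, 28, 60]
10: 0x11c (blk 17, set 1) → L1-HIT  vc=[51, 28, 60]
11: 0x3c5 (blk 60, set 4) → VC-HIT  vc=[51, 28, 36]
12: 0x8b (blk 8, set 0) → MISS  vc=[51, 28, 36]
13: 0x100 (blk 16, set 0) → MISS  vc=[28, 36, 8]
14: 0x81 (blk 8, set 0) → VC-HIT  vc=[28, 36, 16]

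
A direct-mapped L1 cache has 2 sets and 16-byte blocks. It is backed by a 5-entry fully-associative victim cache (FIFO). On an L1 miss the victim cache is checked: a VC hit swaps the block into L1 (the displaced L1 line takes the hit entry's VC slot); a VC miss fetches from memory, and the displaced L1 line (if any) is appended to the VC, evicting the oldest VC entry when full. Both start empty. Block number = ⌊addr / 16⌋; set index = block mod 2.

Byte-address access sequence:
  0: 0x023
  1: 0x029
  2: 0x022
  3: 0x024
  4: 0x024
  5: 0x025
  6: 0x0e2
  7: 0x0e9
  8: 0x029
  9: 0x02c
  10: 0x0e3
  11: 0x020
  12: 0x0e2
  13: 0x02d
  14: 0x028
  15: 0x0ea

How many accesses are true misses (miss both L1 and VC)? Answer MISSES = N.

  [0] addr=0x23 blk=2 s=0: MISS | VC []
  [1] addr=0x29 blk=2 s=0: L1-HIT | VC []
  [2] addr=0x22 blk=2 s=0: L1-HIT | VC []
  [3] addr=0x24 blk=2 s=0: L1-HIT | VC []
  [4] addr=0x24 blk=2 s=0: L1-HIT | VC []
  [5] addr=0x25 blk=2 s=0: L1-HIT | VC []
  [6] addr=0xe2 blk=14 s=0: MISS | VC [2]
  [7] addr=0xe9 blk=14 s=0: L1-HIT | VC [2]
  [8] addr=0x29 blk=2 s=0: VC-HIT | VC [14]
  [9] addr=0x2c blk=2 s=0: L1-HIT | VC [14]
  [10] addr=0xe3 blk=14 s=0: VC-HIT | VC [2]
  [11] addr=0x20 blk=2 s=0: VC-HIT | VC [14]
  [12] addr=0xe2 blk=14 s=0: VC-HIT | VC [2]
  [13] addr=0x2d blk=2 s=0: VC-HIT | VC [14]
  [14] addr=0x28 blk=2 s=0: L1-HIT | VC [14]
  [15] addr=0xea blk=14 s=0: VC-HIT | VC [2]

MISSES = 2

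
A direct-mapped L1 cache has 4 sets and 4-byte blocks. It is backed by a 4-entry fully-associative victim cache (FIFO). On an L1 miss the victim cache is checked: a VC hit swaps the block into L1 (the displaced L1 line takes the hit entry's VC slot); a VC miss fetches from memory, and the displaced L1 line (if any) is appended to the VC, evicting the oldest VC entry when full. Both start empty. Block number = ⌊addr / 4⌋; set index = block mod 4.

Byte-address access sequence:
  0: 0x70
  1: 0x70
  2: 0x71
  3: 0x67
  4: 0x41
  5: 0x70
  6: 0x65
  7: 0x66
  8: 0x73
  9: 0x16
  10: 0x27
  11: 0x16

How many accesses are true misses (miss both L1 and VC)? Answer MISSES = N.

MISSES = 5

  [0] addr=0x70 blk=28 s=0: MISS | VC []
  [1] addr=0x70 blk=28 s=0: L1-HIT | VC []
  [2] addr=0x71 blk=28 s=0: L1-HIT | VC []
  [3] addr=0x67 blk=25 s=1: MISS | VC []
  [4] addr=0x41 blk=16 s=0: MISS | VC [28]
  [5] addr=0x70 blk=28 s=0: VC-HIT | VC [16]
  [6] addr=0x65 blk=25 s=1: L1-HIT | VC [16]
  [7] addr=0x66 blk=25 s=1: L1-HIT | VC [16]
  [8] addr=0x73 blk=28 s=0: L1-HIT | VC [16]
  [9] addr=0x16 blk=5 s=1: MISS | VC [16, 25]
  [10] addr=0x27 blk=9 s=1: MISS | VC [16, 25, 5]
  [11] addr=0x16 blk=5 s=1: VC-HIT | VC [16, 25, 9]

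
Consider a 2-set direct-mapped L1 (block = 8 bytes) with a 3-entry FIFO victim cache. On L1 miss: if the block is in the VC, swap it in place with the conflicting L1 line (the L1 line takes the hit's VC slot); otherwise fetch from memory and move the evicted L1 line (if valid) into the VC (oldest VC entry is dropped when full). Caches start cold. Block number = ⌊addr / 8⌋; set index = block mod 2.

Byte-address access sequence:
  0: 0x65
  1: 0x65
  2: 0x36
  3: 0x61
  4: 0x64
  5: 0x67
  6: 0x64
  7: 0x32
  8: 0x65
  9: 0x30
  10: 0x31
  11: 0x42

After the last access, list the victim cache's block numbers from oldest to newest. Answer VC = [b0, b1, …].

VC = [12, 6]

#0 0x65→b12/s0 MISS; vc=[]
#1 0x65→b12/s0 L1-HIT; vc=[]
#2 0x36→b6/s0 MISS; vc=[12]
#3 0x61→b12/s0 VC-HIT; vc=[6]
#4 0x64→b12/s0 L1-HIT; vc=[6]
#5 0x67→b12/s0 L1-HIT; vc=[6]
#6 0x64→b12/s0 L1-HIT; vc=[6]
#7 0x32→b6/s0 VC-HIT; vc=[12]
#8 0x65→b12/s0 VC-HIT; vc=[6]
#9 0x30→b6/s0 VC-HIT; vc=[12]
#10 0x31→b6/s0 L1-HIT; vc=[12]
#11 0x42→b8/s0 MISS; vc=[12,6]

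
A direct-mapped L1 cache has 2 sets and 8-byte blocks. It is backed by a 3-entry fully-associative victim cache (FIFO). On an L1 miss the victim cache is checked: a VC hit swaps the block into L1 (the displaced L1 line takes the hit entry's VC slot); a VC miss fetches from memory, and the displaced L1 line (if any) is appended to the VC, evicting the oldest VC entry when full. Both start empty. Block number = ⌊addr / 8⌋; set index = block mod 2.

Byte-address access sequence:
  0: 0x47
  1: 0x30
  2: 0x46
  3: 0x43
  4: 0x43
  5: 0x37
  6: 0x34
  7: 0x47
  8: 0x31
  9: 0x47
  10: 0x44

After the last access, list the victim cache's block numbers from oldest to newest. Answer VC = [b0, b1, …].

VC = [6]

  [0] addr=0x47 blk=8 s=0: MISS | VC []
  [1] addr=0x30 blk=6 s=0: MISS | VC [8]
  [2] addr=0x46 blk=8 s=0: VC-HIT | VC [6]
  [3] addr=0x43 blk=8 s=0: L1-HIT | VC [6]
  [4] addr=0x43 blk=8 s=0: L1-HIT | VC [6]
  [5] addr=0x37 blk=6 s=0: VC-HIT | VC [8]
  [6] addr=0x34 blk=6 s=0: L1-HIT | VC [8]
  [7] addr=0x47 blk=8 s=0: VC-HIT | VC [6]
  [8] addr=0x31 blk=6 s=0: VC-HIT | VC [8]
  [9] addr=0x47 blk=8 s=0: VC-HIT | VC [6]
  [10] addr=0x44 blk=8 s=0: L1-HIT | VC [6]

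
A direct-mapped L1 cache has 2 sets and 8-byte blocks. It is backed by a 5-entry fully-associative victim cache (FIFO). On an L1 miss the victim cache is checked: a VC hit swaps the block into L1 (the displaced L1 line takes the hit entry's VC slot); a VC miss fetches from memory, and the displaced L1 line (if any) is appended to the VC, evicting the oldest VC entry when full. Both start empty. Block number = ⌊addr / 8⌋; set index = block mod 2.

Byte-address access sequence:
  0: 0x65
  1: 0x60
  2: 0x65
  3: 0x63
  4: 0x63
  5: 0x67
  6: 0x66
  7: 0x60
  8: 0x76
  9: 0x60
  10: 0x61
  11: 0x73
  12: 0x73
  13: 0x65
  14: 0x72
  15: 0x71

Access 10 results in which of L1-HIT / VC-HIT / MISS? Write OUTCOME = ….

0: 0x65 (blk 12, set 0) → MISS  vc=[]
1: 0x60 (blk 12, set 0) → L1-HIT  vc=[]
2: 0x65 (blk 12, set 0) → L1-HIT  vc=[]
3: 0x63 (blk 12, set 0) → L1-HIT  vc=[]
4: 0x63 (blk 12, set 0) → L1-HIT  vc=[]
5: 0x67 (blk 12, set 0) → L1-HIT  vc=[]
6: 0x66 (blk 12, set 0) → L1-HIT  vc=[]
7: 0x60 (blk 12, set 0) → L1-HIT  vc=[]
8: 0x76 (blk 14, set 0) → MISS  vc=[12]
9: 0x60 (blk 12, set 0) → VC-HIT  vc=[14]
10: 0x61 (blk 12, set 0) → L1-HIT  vc=[14]
11: 0x73 (blk 14, set 0) → VC-HIT  vc=[12]
12: 0x73 (blk 14, set 0) → L1-HIT  vc=[12]
13: 0x65 (blk 12, set 0) → VC-HIT  vc=[14]
14: 0x72 (blk 14, set 0) → VC-HIT  vc=[12]
15: 0x71 (blk 14, set 0) → L1-HIT  vc=[12]

OUTCOME = L1-HIT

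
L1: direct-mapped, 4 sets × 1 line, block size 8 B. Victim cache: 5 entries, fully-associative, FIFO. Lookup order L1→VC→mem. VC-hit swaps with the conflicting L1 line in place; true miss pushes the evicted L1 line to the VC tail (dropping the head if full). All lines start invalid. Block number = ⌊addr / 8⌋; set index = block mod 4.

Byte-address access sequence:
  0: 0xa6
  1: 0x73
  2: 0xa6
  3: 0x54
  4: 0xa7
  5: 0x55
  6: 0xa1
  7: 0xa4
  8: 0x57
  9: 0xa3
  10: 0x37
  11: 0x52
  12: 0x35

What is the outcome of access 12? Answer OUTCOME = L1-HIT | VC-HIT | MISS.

0: 0xa6 (blk 20, set 0) → MISS  vc=[]
1: 0x73 (blk 14, set 2) → MISS  vc=[]
2: 0xa6 (blk 20, set 0) → L1-HIT  vc=[]
3: 0x54 (blk 10, set 2) → MISS  vc=[14]
4: 0xa7 (blk 20, set 0) → L1-HIT  vc=[14]
5: 0x55 (blk 10, set 2) → L1-HIT  vc=[14]
6: 0xa1 (blk 20, set 0) → L1-HIT  vc=[14]
7: 0xa4 (blk 20, set 0) → L1-HIT  vc=[14]
8: 0x57 (blk 10, set 2) → L1-HIT  vc=[14]
9: 0xa3 (blk 20, set 0) → L1-HIT  vc=[14]
10: 0x37 (blk 6, set 2) → MISS  vc=[14, 10]
11: 0x52 (blk 10, set 2) → VC-HIT  vc=[14, 6]
12: 0x35 (blk 6, set 2) → VC-HIT  vc=[14, 10]

OUTCOME = VC-HIT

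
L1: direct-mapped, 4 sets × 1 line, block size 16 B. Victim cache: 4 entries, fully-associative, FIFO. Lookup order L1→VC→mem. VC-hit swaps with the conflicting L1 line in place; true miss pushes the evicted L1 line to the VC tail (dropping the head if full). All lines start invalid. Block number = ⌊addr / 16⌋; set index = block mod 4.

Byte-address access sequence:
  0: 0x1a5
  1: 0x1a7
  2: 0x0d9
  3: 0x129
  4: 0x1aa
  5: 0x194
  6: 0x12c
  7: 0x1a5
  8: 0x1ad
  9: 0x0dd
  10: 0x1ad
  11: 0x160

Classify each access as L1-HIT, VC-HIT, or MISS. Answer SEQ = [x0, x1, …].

  [0] addr=0x1a5 blk=26 s=2: MISS | VC []
  [1] addr=0x1a7 blk=26 s=2: L1-HIT | VC []
  [2] addr=0xd9 blk=13 s=1: MISS | VC []
  [3] addr=0x129 blk=18 s=2: MISS | VC [26]
  [4] addr=0x1aa blk=26 s=2: VC-HIT | VC [18]
  [5] addr=0x194 blk=25 s=1: MISS | VC [18, 13]
  [6] addr=0x12c blk=18 s=2: VC-HIT | VC [26, 13]
  [7] addr=0x1a5 blk=26 s=2: VC-HIT | VC [18, 13]
  [8] addr=0x1ad blk=26 s=2: L1-HIT | VC [18, 13]
  [9] addr=0xdd blk=13 s=1: VC-HIT | VC [18, 25]
  [10] addr=0x1ad blk=26 s=2: L1-HIT | VC [18, 25]
  [11] addr=0x160 blk=22 s=2: MISS | VC [18, 25, 26]

SEQ = [MISS, L1-HIT, MISS, MISS, VC-HIT, MISS, VC-HIT, VC-HIT, L1-HIT, VC-HIT, L1-HIT, MISS]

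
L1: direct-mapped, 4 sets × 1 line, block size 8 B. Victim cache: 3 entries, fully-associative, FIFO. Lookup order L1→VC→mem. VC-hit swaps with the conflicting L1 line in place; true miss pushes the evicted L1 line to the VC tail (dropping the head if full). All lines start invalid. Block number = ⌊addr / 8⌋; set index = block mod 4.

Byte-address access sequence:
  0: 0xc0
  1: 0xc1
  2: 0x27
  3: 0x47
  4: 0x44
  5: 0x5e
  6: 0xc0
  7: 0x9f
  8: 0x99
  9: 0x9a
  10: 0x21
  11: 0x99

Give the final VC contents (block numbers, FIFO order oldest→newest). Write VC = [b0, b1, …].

VC = [8, 24, 11]

0: 0xc0 (blk 24, set 0) → MISS  vc=[]
1: 0xc1 (blk 24, set 0) → L1-HIT  vc=[]
2: 0x27 (blk 4, set 0) → MISS  vc=[24]
3: 0x47 (blk 8, set 0) → MISS  vc=[24, 4]
4: 0x44 (blk 8, set 0) → L1-HIT  vc=[24, 4]
5: 0x5e (blk 11, set 3) → MISS  vc=[24, 4]
6: 0xc0 (blk 24, set 0) → VC-HIT  vc=[8, 4]
7: 0x9f (blk 19, set 3) → MISS  vc=[8, 4, 11]
8: 0x99 (blk 19, set 3) → L1-HIT  vc=[8, 4, 11]
9: 0x9a (blk 19, set 3) → L1-HIT  vc=[8, 4, 11]
10: 0x21 (blk 4, set 0) → VC-HIT  vc=[8, 24, 11]
11: 0x99 (blk 19, set 3) → L1-HIT  vc=[8, 24, 11]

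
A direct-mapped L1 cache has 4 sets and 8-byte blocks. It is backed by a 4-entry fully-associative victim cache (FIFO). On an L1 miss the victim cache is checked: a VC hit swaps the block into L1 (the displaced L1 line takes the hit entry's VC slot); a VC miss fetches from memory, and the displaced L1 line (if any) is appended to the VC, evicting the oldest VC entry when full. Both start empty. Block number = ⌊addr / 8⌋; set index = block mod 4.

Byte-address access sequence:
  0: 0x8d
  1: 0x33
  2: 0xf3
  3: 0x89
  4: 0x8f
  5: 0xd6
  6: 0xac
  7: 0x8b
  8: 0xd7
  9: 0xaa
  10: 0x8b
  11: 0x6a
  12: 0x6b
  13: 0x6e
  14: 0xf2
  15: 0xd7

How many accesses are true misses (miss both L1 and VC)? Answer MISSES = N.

MISSES = 6

0: 0x8d (blk 17, set 1) → MISS  vc=[]
1: 0x33 (blk 6, set 2) → MISS  vc=[]
2: 0xf3 (blk 30, set 2) → MISS  vc=[6]
3: 0x89 (blk 17, set 1) → L1-HIT  vc=[6]
4: 0x8f (blk 17, set 1) → L1-HIT  vc=[6]
5: 0xd6 (blk 26, set 2) → MISS  vc=[6, 30]
6: 0xac (blk 21, set 1) → MISS  vc=[6, 30, 17]
7: 0x8b (blk 17, set 1) → VC-HIT  vc=[6, 30, 21]
8: 0xd7 (blk 26, set 2) → L1-HIT  vc=[6, 30, 21]
9: 0xaa (blk 21, set 1) → VC-HIT  vc=[6, 30, 17]
10: 0x8b (blk 17, set 1) → VC-HIT  vc=[6, 30, 21]
11: 0x6a (blk 13, set 1) → MISS  vc=[6, 30, 21, 17]
12: 0x6b (blk 13, set 1) → L1-HIT  vc=[6, 30, 21, 17]
13: 0x6e (blk 13, set 1) → L1-HIT  vc=[6, 30, 21, 17]
14: 0xf2 (blk 30, set 2) → VC-HIT  vc=[6, 26, 21, 17]
15: 0xd7 (blk 26, set 2) → VC-HIT  vc=[6, 30, 21, 17]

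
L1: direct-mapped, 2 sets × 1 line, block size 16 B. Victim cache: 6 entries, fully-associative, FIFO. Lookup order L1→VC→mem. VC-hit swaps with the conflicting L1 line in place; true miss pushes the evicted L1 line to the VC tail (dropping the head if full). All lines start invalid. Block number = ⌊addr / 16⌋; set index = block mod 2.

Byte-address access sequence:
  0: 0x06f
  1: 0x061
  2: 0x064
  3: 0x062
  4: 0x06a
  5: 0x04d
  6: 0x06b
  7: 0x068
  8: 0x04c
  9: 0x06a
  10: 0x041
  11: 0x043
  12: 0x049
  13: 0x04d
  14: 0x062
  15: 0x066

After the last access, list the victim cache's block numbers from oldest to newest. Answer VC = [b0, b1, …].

  [0] addr=0x6f blk=6 s=0: MISS | VC []
  [1] addr=0x61 blk=6 s=0: L1-HIT | VC []
  [2] addr=0x64 blk=6 s=0: L1-HIT | VC []
  [3] addr=0x62 blk=6 s=0: L1-HIT | VC []
  [4] addr=0x6a blk=6 s=0: L1-HIT | VC []
  [5] addr=0x4d blk=4 s=0: MISS | VC [6]
  [6] addr=0x6b blk=6 s=0: VC-HIT | VC [4]
  [7] addr=0x68 blk=6 s=0: L1-HIT | VC [4]
  [8] addr=0x4c blk=4 s=0: VC-HIT | VC [6]
  [9] addr=0x6a blk=6 s=0: VC-HIT | VC [4]
  [10] addr=0x41 blk=4 s=0: VC-HIT | VC [6]
  [11] addr=0x43 blk=4 s=0: L1-HIT | VC [6]
  [12] addr=0x49 blk=4 s=0: L1-HIT | VC [6]
  [13] addr=0x4d blk=4 s=0: L1-HIT | VC [6]
  [14] addr=0x62 blk=6 s=0: VC-HIT | VC [4]
  [15] addr=0x66 blk=6 s=0: L1-HIT | VC [4]

VC = [4]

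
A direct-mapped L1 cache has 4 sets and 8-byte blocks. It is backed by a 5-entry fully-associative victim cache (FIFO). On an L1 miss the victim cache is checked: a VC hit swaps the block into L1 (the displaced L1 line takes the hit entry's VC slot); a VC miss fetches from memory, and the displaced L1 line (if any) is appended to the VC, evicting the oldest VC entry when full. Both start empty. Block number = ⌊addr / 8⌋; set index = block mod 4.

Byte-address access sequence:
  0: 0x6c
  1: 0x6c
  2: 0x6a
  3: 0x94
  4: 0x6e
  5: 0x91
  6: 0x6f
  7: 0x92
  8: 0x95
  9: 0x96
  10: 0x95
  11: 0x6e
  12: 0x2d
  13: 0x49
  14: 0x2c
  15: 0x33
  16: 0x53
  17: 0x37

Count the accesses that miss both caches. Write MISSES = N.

0: 0x6c (blk 13, set 1) → MISS  vc=[]
1: 0x6c (blk 13, set 1) → L1-HIT  vc=[]
2: 0x6a (blk 13, set 1) → L1-HIT  vc=[]
3: 0x94 (blk 18, set 2) → MISS  vc=[]
4: 0x6e (blk 13, set 1) → L1-HIT  vc=[]
5: 0x91 (blk 18, set 2) → L1-HIT  vc=[]
6: 0x6f (blk 13, set 1) → L1-HIT  vc=[]
7: 0x92 (blk 18, set 2) → L1-HIT  vc=[]
8: 0x95 (blk 18, set 2) → L1-HIT  vc=[]
9: 0x96 (blk 18, set 2) → L1-HIT  vc=[]
10: 0x95 (blk 18, set 2) → L1-HIT  vc=[]
11: 0x6e (blk 13, set 1) → L1-HIT  vc=[]
12: 0x2d (blk 5, set 1) → MISS  vc=[13]
13: 0x49 (blk 9, set 1) → MISS  vc=[13, 5]
14: 0x2c (blk 5, set 1) → VC-HIT  vc=[13, 9]
15: 0x33 (blk 6, set 2) → MISS  vc=[13, 9, 18]
16: 0x53 (blk 10, set 2) → MISS  vc=[13, 9, 18, 6]
17: 0x37 (blk 6, set 2) → VC-HIT  vc=[13, 9, 18, 10]

MISSES = 6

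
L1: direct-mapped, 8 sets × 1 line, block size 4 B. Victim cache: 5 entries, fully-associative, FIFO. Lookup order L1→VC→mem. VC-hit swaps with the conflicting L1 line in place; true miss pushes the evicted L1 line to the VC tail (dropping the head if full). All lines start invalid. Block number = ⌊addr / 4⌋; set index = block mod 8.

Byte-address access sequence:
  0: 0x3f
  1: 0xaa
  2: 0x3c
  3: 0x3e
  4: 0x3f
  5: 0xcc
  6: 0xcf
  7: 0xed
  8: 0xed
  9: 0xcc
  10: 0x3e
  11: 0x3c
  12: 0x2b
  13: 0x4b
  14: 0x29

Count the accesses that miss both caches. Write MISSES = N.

0: 0x3f (blk 15, set 7) → MISS  vc=[]
1: 0xaa (blk 42, set 2) → MISS  vc=[]
2: 0x3c (blk 15, set 7) → L1-HIT  vc=[]
3: 0x3e (blk 15, set 7) → L1-HIT  vc=[]
4: 0x3f (blk 15, set 7) → L1-HIT  vc=[]
5: 0xcc (blk 51, set 3) → MISS  vc=[]
6: 0xcf (blk 51, set 3) → L1-HIT  vc=[]
7: 0xed (blk 59, set 3) → MISS  vc=[51]
8: 0xed (blk 59, set 3) → L1-HIT  vc=[51]
9: 0xcc (blk 51, set 3) → VC-HIT  vc=[59]
10: 0x3e (blk 15, set 7) → L1-HIT  vc=[59]
11: 0x3c (blk 15, set 7) → L1-HIT  vc=[59]
12: 0x2b (blk 10, set 2) → MISS  vc=[59, 42]
13: 0x4b (blk 18, set 2) → MISS  vc=[59, 42, 10]
14: 0x29 (blk 10, set 2) → VC-HIT  vc=[59, 42, 18]

MISSES = 6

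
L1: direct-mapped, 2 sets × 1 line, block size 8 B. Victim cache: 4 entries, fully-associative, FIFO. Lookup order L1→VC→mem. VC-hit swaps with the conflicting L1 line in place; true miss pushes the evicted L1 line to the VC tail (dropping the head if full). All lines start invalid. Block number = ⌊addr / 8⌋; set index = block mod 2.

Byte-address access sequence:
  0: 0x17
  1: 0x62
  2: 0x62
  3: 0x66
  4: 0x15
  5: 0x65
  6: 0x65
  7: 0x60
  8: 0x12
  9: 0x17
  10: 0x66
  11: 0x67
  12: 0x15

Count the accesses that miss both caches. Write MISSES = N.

  [0] addr=0x17 blk=2 s=0: MISS | VC []
  [1] addr=0x62 blk=12 s=0: MISS | VC [2]
  [2] addr=0x62 blk=12 s=0: L1-HIT | VC [2]
  [3] addr=0x66 blk=12 s=0: L1-HIT | VC [2]
  [4] addr=0x15 blk=2 s=0: VC-HIT | VC [12]
  [5] addr=0x65 blk=12 s=0: VC-HIT | VC [2]
  [6] addr=0x65 blk=12 s=0: L1-HIT | VC [2]
  [7] addr=0x60 blk=12 s=0: L1-HIT | VC [2]
  [8] addr=0x12 blk=2 s=0: VC-HIT | VC [12]
  [9] addr=0x17 blk=2 s=0: L1-HIT | VC [12]
  [10] addr=0x66 blk=12 s=0: VC-HIT | VC [2]
  [11] addr=0x67 blk=12 s=0: L1-HIT | VC [2]
  [12] addr=0x15 blk=2 s=0: VC-HIT | VC [12]

MISSES = 2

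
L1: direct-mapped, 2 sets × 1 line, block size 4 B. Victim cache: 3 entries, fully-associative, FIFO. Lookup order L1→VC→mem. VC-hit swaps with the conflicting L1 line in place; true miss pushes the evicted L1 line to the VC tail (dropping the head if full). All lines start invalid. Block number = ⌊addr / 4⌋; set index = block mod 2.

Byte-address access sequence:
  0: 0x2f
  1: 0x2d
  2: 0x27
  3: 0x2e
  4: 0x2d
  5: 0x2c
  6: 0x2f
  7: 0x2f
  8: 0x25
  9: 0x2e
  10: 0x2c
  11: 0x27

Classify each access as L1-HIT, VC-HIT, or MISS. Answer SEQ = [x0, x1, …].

0: 0x2f (blk 11, set 1) → MISS  vc=[]
1: 0x2d (blk 11, set 1) → L1-HIT  vc=[]
2: 0x27 (blk 9, set 1) → MISS  vc=[11]
3: 0x2e (blk 11, set 1) → VC-HIT  vc=[9]
4: 0x2d (blk 11, set 1) → L1-HIT  vc=[9]
5: 0x2c (blk 11, set 1) → L1-HIT  vc=[9]
6: 0x2f (blk 11, set 1) → L1-HIT  vc=[9]
7: 0x2f (blk 11, set 1) → L1-HIT  vc=[9]
8: 0x25 (blk 9, set 1) → VC-HIT  vc=[11]
9: 0x2e (blk 11, set 1) → VC-HIT  vc=[9]
10: 0x2c (blk 11, set 1) → L1-HIT  vc=[9]
11: 0x27 (blk 9, set 1) → VC-HIT  vc=[11]

SEQ = [MISS, L1-HIT, MISS, VC-HIT, L1-HIT, L1-HIT, L1-HIT, L1-HIT, VC-HIT, VC-HIT, L1-HIT, VC-HIT]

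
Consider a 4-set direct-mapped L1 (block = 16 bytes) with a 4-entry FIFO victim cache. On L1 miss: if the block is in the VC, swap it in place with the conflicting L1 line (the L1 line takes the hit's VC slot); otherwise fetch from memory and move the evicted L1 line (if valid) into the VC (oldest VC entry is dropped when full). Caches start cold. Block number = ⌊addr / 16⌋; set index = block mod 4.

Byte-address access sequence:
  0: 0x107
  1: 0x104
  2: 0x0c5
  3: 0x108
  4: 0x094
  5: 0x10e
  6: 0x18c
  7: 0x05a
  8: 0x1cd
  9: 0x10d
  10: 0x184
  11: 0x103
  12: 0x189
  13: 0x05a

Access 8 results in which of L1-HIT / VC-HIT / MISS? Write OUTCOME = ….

OUTCOME = MISS

  [0] addr=0x107 blk=16 s=0: MISS | VC []
  [1] addr=0x104 blk=16 s=0: L1-HIT | VC []
  [2] addr=0xc5 blk=12 s=0: MISS | VC [16]
  [3] addr=0x108 blk=16 s=0: VC-HIT | VC [12]
  [4] addr=0x94 blk=9 s=1: MISS | VC [12]
  [5] addr=0x10e blk=16 s=0: L1-HIT | VC [12]
  [6] addr=0x18c blk=24 s=0: MISS | VC [12, 16]
  [7] addr=0x5a blk=5 s=1: MISS | VC [12, 16, 9]
  [8] addr=0x1cd blk=28 s=0: MISS | VC [12, 16, 9, 24]
  [9] addr=0x10d blk=16 s=0: VC-HIT | VC [12, 28, 9, 24]
  [10] addr=0x184 blk=24 s=0: VC-HIT | VC [12, 28, 9, 16]
  [11] addr=0x103 blk=16 s=0: VC-HIT | VC [12, 28, 9, 24]
  [12] addr=0x189 blk=24 s=0: VC-HIT | VC [12, 28, 9, 16]
  [13] addr=0x5a blk=5 s=1: L1-HIT | VC [12, 28, 9, 16]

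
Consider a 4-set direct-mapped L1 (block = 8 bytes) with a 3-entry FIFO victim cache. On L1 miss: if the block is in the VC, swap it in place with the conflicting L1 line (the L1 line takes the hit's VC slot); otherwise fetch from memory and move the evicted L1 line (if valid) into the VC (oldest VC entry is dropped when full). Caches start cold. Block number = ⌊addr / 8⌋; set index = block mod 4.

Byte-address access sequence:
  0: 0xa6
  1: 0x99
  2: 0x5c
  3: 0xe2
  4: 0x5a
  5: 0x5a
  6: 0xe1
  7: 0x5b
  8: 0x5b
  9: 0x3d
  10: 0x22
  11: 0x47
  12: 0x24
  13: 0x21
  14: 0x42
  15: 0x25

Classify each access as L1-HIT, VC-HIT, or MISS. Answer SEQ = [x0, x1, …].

0: 0xa6 (blk 20, set 0) → MISS  vc=[]
1: 0x99 (blk 19, set 3) → MISS  vc=[]
2: 0x5c (blk 11, set 3) → MISS  vc=[19]
3: 0xe2 (blk 28, set 0) → MISS  vc=[19, 20]
4: 0x5a (blk 11, set 3) → L1-HIT  vc=[19, 20]
5: 0x5a (blk 11, set 3) → L1-HIT  vc=[19, 20]
6: 0xe1 (blk 28, set 0) → L1-HIT  vc=[19, 20]
7: 0x5b (blk 11, set 3) → L1-HIT  vc=[19, 20]
8: 0x5b (blk 11, set 3) → L1-HIT  vc=[19, 20]
9: 0x3d (blk 7, set 3) → MISS  vc=[19, 20, 11]
10: 0x22 (blk 4, set 0) → MISS  vc=[20, 11, 28]
11: 0x47 (blk 8, set 0) → MISS  vc=[11, 28, 4]
12: 0x24 (blk 4, set 0) → VC-HIT  vc=[11, 28, 8]
13: 0x21 (blk 4, set 0) → L1-HIT  vc=[11, 28, 8]
14: 0x42 (blk 8, set 0) → VC-HIT  vc=[11, 28, 4]
15: 0x25 (blk 4, set 0) → VC-HIT  vc=[11, 28, 8]

SEQ = [MISS, MISS, MISS, MISS, L1-HIT, L1-HIT, L1-HIT, L1-HIT, L1-HIT, MISS, MISS, MISS, VC-HIT, L1-HIT, VC-HIT, VC-HIT]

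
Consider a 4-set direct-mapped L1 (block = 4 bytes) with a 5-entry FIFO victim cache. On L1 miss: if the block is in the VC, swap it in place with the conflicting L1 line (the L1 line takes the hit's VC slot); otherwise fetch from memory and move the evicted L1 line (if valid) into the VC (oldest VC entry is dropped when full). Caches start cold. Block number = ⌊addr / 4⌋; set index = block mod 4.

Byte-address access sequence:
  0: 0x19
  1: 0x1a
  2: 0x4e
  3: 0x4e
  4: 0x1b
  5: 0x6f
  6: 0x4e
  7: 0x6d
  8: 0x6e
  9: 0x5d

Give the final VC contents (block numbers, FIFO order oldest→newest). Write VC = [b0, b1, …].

VC = [19, 27]

0: 0x19 (blk 6, set 2) → MISS  vc=[]
1: 0x1a (blk 6, set 2) → L1-HIT  vc=[]
2: 0x4e (blk 19, set 3) → MISS  vc=[]
3: 0x4e (blk 19, set 3) → L1-HIT  vc=[]
4: 0x1b (blk 6, set 2) → L1-HIT  vc=[]
5: 0x6f (blk 27, set 3) → MISS  vc=[19]
6: 0x4e (blk 19, set 3) → VC-HIT  vc=[27]
7: 0x6d (blk 27, set 3) → VC-HIT  vc=[19]
8: 0x6e (blk 27, set 3) → L1-HIT  vc=[19]
9: 0x5d (blk 23, set 3) → MISS  vc=[19, 27]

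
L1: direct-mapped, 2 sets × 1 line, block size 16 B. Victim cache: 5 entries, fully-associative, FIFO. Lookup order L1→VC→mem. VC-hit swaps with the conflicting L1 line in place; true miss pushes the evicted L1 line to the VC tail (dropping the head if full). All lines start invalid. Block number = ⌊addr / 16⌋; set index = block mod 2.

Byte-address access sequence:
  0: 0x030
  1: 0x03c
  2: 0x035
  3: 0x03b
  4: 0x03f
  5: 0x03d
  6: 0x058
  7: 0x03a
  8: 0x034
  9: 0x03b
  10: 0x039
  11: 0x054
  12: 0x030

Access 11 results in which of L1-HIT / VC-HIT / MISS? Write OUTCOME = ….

#0 0x30→b3/s1 MISS; vc=[]
#1 0x3c→b3/s1 L1-HIT; vc=[]
#2 0x35→b3/s1 L1-HIT; vc=[]
#3 0x3b→b3/s1 L1-HIT; vc=[]
#4 0x3f→b3/s1 L1-HIT; vc=[]
#5 0x3d→b3/s1 L1-HIT; vc=[]
#6 0x58→b5/s1 MISS; vc=[3]
#7 0x3a→b3/s1 VC-HIT; vc=[5]
#8 0x34→b3/s1 L1-HIT; vc=[5]
#9 0x3b→b3/s1 L1-HIT; vc=[5]
#10 0x39→b3/s1 L1-HIT; vc=[5]
#11 0x54→b5/s1 VC-HIT; vc=[3]
#12 0x30→b3/s1 VC-HIT; vc=[5]

OUTCOME = VC-HIT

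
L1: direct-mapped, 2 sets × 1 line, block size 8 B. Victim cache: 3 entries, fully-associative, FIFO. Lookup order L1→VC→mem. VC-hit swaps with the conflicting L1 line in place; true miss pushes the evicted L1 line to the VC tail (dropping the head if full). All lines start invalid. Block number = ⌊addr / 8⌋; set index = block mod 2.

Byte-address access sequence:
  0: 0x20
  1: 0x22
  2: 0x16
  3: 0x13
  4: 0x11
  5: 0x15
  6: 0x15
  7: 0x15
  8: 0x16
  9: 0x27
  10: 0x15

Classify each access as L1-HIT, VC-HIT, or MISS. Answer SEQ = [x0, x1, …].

  [0] addr=0x20 blk=4 s=0: MISS | VC []
  [1] addr=0x22 blk=4 s=0: L1-HIT | VC []
  [2] addr=0x16 blk=2 s=0: MISS | VC [4]
  [3] addr=0x13 blk=2 s=0: L1-HIT | VC [4]
  [4] addr=0x11 blk=2 s=0: L1-HIT | VC [4]
  [5] addr=0x15 blk=2 s=0: L1-HIT | VC [4]
  [6] addr=0x15 blk=2 s=0: L1-HIT | VC [4]
  [7] addr=0x15 blk=2 s=0: L1-HIT | VC [4]
  [8] addr=0x16 blk=2 s=0: L1-HIT | VC [4]
  [9] addr=0x27 blk=4 s=0: VC-HIT | VC [2]
  [10] addr=0x15 blk=2 s=0: VC-HIT | VC [4]

SEQ = [MISS, L1-HIT, MISS, L1-HIT, L1-HIT, L1-HIT, L1-HIT, L1-HIT, L1-HIT, VC-HIT, VC-HIT]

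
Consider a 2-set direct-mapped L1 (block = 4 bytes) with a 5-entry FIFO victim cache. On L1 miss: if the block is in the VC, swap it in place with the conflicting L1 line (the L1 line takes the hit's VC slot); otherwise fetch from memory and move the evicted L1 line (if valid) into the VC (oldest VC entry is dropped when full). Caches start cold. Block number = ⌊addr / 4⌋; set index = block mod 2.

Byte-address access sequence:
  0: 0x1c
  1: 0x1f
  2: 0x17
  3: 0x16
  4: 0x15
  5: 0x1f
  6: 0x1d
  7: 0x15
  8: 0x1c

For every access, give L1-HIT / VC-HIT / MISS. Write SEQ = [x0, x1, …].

SEQ = [MISS, L1-HIT, MISS, L1-HIT, L1-HIT, VC-HIT, L1-HIT, VC-HIT, VC-HIT]

0: 0x1c (blk 7, set 1) → MISS  vc=[]
1: 0x1f (blk 7, set 1) → L1-HIT  vc=[]
2: 0x17 (blk 5, set 1) → MISS  vc=[7]
3: 0x16 (blk 5, set 1) → L1-HIT  vc=[7]
4: 0x15 (blk 5, set 1) → L1-HIT  vc=[7]
5: 0x1f (blk 7, set 1) → VC-HIT  vc=[5]
6: 0x1d (blk 7, set 1) → L1-HIT  vc=[5]
7: 0x15 (blk 5, set 1) → VC-HIT  vc=[7]
8: 0x1c (blk 7, set 1) → VC-HIT  vc=[5]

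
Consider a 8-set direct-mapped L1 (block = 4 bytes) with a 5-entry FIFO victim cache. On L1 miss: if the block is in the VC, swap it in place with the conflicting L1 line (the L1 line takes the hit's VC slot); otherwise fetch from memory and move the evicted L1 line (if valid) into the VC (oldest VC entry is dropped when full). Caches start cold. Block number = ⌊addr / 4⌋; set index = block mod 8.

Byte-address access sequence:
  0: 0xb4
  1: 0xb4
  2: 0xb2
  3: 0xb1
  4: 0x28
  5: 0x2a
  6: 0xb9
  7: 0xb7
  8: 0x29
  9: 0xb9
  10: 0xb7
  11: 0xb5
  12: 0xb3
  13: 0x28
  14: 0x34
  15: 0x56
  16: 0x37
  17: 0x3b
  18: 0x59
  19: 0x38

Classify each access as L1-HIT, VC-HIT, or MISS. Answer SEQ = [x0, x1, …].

SEQ = [MISS, L1-HIT, MISS, L1-HIT, MISS, L1-HIT, MISS, L1-HIT, L1-HIT, L1-HIT, L1-HIT, L1-HIT, L1-HIT, L1-HIT, MISS, MISS, VC-HIT, MISS, MISS, VC-HIT]

#0 0xb4→b45/s5 MISS; vc=[]
#1 0xb4→b45/s5 L1-HIT; vc=[]
#2 0xb2→b44/s4 MISS; vc=[]
#3 0xb1→b44/s4 L1-HIT; vc=[]
#4 0x28→b10/s2 MISS; vc=[]
#5 0x2a→b10/s2 L1-HIT; vc=[]
#6 0xb9→b46/s6 MISS; vc=[]
#7 0xb7→b45/s5 L1-HIT; vc=[]
#8 0x29→b10/s2 L1-HIT; vc=[]
#9 0xb9→b46/s6 L1-HIT; vc=[]
#10 0xb7→b45/s5 L1-HIT; vc=[]
#11 0xb5→b45/s5 L1-HIT; vc=[]
#12 0xb3→b44/s4 L1-HIT; vc=[]
#13 0x28→b10/s2 L1-HIT; vc=[]
#14 0x34→b13/s5 MISS; vc=[45]
#15 0x56→b21/s5 MISS; vc=[45,13]
#16 0x37→b13/s5 VC-HIT; vc=[45,21]
#17 0x3b→b14/s6 MISS; vc=[45,21,46]
#18 0x59→b22/s6 MISS; vc=[45,21,46,14]
#19 0x38→b14/s6 VC-HIT; vc=[45,21,46,22]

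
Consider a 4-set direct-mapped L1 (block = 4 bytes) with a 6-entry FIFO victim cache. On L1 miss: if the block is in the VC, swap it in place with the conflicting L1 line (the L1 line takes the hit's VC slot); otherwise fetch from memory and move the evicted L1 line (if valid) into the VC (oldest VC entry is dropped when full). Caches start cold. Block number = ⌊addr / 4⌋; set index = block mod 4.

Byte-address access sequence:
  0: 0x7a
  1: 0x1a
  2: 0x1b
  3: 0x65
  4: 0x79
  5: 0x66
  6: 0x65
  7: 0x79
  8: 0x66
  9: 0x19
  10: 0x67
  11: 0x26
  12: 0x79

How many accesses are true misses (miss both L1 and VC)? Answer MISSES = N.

#0 0x7a→b30/s2 MISS; vc=[]
#1 0x1a→b6/s2 MISS; vc=[30]
#2 0x1b→b6/s2 L1-HIT; vc=[30]
#3 0x65→b25/s1 MISS; vc=[30]
#4 0x79→b30/s2 VC-HIT; vc=[6]
#5 0x66→b25/s1 L1-HIT; vc=[6]
#6 0x65→b25/s1 L1-HIT; vc=[6]
#7 0x79→b30/s2 L1-HIT; vc=[6]
#8 0x66→b25/s1 L1-HIT; vc=[6]
#9 0x19→b6/s2 VC-HIT; vc=[30]
#10 0x67→b25/s1 L1-HIT; vc=[30]
#11 0x26→b9/s1 MISS; vc=[30,25]
#12 0x79→b30/s2 VC-HIT; vc=[6,25]

MISSES = 4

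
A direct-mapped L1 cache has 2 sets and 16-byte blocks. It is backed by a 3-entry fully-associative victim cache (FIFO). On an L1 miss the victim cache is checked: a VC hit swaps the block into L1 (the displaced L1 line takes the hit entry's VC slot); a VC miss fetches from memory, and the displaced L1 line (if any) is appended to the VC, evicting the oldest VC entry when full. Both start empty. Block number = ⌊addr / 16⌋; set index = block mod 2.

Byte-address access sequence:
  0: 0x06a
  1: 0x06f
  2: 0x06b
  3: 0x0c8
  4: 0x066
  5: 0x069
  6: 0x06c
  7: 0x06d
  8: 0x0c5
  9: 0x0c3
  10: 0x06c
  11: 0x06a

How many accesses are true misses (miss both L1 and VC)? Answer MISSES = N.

MISSES = 2

#0 0x6a→b6/s0 MISS; vc=[]
#1 0x6f→b6/s0 L1-HIT; vc=[]
#2 0x6b→b6/s0 L1-HIT; vc=[]
#3 0xc8→b12/s0 MISS; vc=[6]
#4 0x66→b6/s0 VC-HIT; vc=[12]
#5 0x69→b6/s0 L1-HIT; vc=[12]
#6 0x6c→b6/s0 L1-HIT; vc=[12]
#7 0x6d→b6/s0 L1-HIT; vc=[12]
#8 0xc5→b12/s0 VC-HIT; vc=[6]
#9 0xc3→b12/s0 L1-HIT; vc=[6]
#10 0x6c→b6/s0 VC-HIT; vc=[12]
#11 0x6a→b6/s0 L1-HIT; vc=[12]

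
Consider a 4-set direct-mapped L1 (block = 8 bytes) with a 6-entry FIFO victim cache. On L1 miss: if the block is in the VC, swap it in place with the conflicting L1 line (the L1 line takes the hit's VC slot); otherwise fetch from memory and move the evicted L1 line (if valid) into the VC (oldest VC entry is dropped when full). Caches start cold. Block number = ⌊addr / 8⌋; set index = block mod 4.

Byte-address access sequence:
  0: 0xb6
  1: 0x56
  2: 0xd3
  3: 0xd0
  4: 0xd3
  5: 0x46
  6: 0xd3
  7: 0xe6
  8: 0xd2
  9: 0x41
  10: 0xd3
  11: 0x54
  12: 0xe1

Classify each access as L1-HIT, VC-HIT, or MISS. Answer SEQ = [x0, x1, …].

SEQ = [MISS, MISS, MISS, L1-HIT, L1-HIT, MISS, L1-HIT, MISS, L1-HIT, VC-HIT, L1-HIT, VC-HIT, VC-HIT]

0: 0xb6 (blk 22, set 2) → MISS  vc=[]
1: 0x56 (blk 10, set 2) → MISS  vc=[22]
2: 0xd3 (blk 26, set 2) → MISS  vc=[22, 10]
3: 0xd0 (blk 26, set 2) → L1-HIT  vc=[22, 10]
4: 0xd3 (blk 26, set 2) → L1-HIT  vc=[22, 10]
5: 0x46 (blk 8, set 0) → MISS  vc=[22, 10]
6: 0xd3 (blk 26, set 2) → L1-HIT  vc=[22, 10]
7: 0xe6 (blk 28, set 0) → MISS  vc=[22, 10, 8]
8: 0xd2 (blk 26, set 2) → L1-HIT  vc=[22, 10, 8]
9: 0x41 (blk 8, set 0) → VC-HIT  vc=[22, 10, 28]
10: 0xd3 (blk 26, set 2) → L1-HIT  vc=[22, 10, 28]
11: 0x54 (blk 10, set 2) → VC-HIT  vc=[22, 26, 28]
12: 0xe1 (blk 28, set 0) → VC-HIT  vc=[22, 26, 8]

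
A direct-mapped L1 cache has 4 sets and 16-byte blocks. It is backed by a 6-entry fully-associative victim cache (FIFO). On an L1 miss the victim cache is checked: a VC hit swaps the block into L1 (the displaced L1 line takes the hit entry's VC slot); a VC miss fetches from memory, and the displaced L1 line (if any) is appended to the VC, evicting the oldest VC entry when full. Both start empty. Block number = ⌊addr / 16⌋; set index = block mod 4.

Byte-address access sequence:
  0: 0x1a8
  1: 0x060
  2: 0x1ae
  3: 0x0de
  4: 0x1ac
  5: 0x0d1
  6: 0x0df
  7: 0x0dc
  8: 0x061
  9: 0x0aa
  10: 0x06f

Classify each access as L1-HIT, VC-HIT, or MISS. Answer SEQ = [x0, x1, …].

SEQ = [MISS, MISS, VC-HIT, MISS, L1-HIT, L1-HIT, L1-HIT, L1-HIT, VC-HIT, MISS, VC-HIT]

#0 0x1a8→b26/s2 MISS; vc=[]
#1 0x60→b6/s2 MISS; vc=[26]
#2 0x1ae→b26/s2 VC-HIT; vc=[6]
#3 0xde→b13/s1 MISS; vc=[6]
#4 0x1ac→b26/s2 L1-HIT; vc=[6]
#5 0xd1→b13/s1 L1-HIT; vc=[6]
#6 0xdf→b13/s1 L1-HIT; vc=[6]
#7 0xdc→b13/s1 L1-HIT; vc=[6]
#8 0x61→b6/s2 VC-HIT; vc=[26]
#9 0xaa→b10/s2 MISS; vc=[26,6]
#10 0x6f→b6/s2 VC-HIT; vc=[26,10]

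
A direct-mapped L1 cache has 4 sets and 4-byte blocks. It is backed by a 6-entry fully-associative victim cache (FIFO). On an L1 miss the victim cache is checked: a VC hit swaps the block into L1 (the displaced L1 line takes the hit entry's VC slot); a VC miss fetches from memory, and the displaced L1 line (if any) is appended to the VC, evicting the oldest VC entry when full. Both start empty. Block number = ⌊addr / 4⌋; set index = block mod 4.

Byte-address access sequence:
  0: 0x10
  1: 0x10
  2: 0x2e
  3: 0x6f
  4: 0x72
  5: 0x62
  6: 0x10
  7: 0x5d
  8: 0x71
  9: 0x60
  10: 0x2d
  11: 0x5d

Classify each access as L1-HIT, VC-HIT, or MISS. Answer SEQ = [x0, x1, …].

#0 0x10→b4/s0 MISS; vc=[]
#1 0x10→b4/s0 L1-HIT; vc=[]
#2 0x2e→b11/s3 MISS; vc=[]
#3 0x6f→b27/s3 MISS; vc=[11]
#4 0x72→b28/s0 MISS; vc=[11,4]
#5 0x62→b24/s0 MISS; vc=[11,4,28]
#6 0x10→b4/s0 VC-HIT; vc=[11,24,28]
#7 0x5d→b23/s3 MISS; vc=[11,24,28,27]
#8 0x71→b28/s0 VC-HIT; vc=[11,24,4,27]
#9 0x60→b24/s0 VC-HIT; vc=[11,28,4,27]
#10 0x2d→b11/s3 VC-HIT; vc=[23,28,4,27]
#11 0x5d→b23/s3 VC-HIT; vc=[11,28,4,27]

SEQ = [MISS, L1-HIT, MISS, MISS, MISS, MISS, VC-HIT, MISS, VC-HIT, VC-HIT, VC-HIT, VC-HIT]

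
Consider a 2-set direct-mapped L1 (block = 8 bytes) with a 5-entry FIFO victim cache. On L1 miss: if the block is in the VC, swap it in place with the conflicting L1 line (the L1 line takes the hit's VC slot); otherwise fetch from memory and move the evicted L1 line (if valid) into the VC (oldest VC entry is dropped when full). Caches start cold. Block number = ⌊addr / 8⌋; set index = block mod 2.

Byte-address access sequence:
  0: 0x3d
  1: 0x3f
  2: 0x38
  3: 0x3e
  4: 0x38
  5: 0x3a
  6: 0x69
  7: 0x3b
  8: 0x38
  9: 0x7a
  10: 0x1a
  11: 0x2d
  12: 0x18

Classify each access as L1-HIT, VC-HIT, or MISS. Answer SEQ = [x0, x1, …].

SEQ = [MISS, L1-HIT, L1-HIT, L1-HIT, L1-HIT, L1-HIT, MISS, VC-HIT, L1-HIT, MISS, MISS, MISS, VC-HIT]

  [0] addr=0x3d blk=7 s=1: MISS | VC []
  [1] addr=0x3f blk=7 s=1: L1-HIT | VC []
  [2] addr=0x38 blk=7 s=1: L1-HIT | VC []
  [3] addr=0x3e blk=7 s=1: L1-HIT | VC []
  [4] addr=0x38 blk=7 s=1: L1-HIT | VC []
  [5] addr=0x3a blk=7 s=1: L1-HIT | VC []
  [6] addr=0x69 blk=13 s=1: MISS | VC [7]
  [7] addr=0x3b blk=7 s=1: VC-HIT | VC [13]
  [8] addr=0x38 blk=7 s=1: L1-HIT | VC [13]
  [9] addr=0x7a blk=15 s=1: MISS | VC [13, 7]
  [10] addr=0x1a blk=3 s=1: MISS | VC [13, 7, 15]
  [11] addr=0x2d blk=5 s=1: MISS | VC [13, 7, 15, 3]
  [12] addr=0x18 blk=3 s=1: VC-HIT | VC [13, 7, 15, 5]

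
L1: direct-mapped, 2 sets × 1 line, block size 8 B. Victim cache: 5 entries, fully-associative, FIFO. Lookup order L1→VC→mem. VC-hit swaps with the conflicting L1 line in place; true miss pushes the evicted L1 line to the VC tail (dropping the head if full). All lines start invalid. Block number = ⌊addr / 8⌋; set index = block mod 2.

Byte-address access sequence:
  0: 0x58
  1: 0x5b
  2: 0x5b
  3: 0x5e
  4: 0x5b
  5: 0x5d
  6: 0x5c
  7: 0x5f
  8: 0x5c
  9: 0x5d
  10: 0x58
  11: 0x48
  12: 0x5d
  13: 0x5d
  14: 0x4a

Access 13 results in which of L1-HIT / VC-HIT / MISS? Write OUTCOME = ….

OUTCOME = L1-HIT

#0 0x58→b11/s1 MISS; vc=[]
#1 0x5b→b11/s1 L1-HIT; vc=[]
#2 0x5b→b11/s1 L1-HIT; vc=[]
#3 0x5e→b11/s1 L1-HIT; vc=[]
#4 0x5b→b11/s1 L1-HIT; vc=[]
#5 0x5d→b11/s1 L1-HIT; vc=[]
#6 0x5c→b11/s1 L1-HIT; vc=[]
#7 0x5f→b11/s1 L1-HIT; vc=[]
#8 0x5c→b11/s1 L1-HIT; vc=[]
#9 0x5d→b11/s1 L1-HIT; vc=[]
#10 0x58→b11/s1 L1-HIT; vc=[]
#11 0x48→b9/s1 MISS; vc=[11]
#12 0x5d→b11/s1 VC-HIT; vc=[9]
#13 0x5d→b11/s1 L1-HIT; vc=[9]
#14 0x4a→b9/s1 VC-HIT; vc=[11]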